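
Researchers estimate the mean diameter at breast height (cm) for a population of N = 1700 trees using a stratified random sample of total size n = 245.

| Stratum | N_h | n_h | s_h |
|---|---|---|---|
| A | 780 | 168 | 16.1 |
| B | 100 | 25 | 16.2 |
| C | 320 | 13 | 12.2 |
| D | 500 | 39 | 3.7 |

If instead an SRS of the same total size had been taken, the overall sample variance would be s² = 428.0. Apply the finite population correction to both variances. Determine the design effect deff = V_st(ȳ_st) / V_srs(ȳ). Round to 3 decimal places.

V̂(ȳ_st) = Σ W_h² (1 − n_h/N_h) s_h²/n_h, with W_h = N_h/N and N = 1700:
  stratum A: (780/1700)²·(1 − 168/780)·16.1²/168 = 0.254854
  stratum B: (100/1700)²·(1 − 25/100)·16.2²/25 = 0.0272429
  stratum C: (320/1700)²·(1 − 13/320)·12.2²/13 = 0.389195
  stratum D: (500/1700)²·(1 − 39/500)·3.7²/39 = 0.027997
V_st = 0.699288
V_srs = (1 − 245/1700)·428.0/245 = 1.49517
deff = V_st / V_srs = 0.699288/1.49517 = 0.4677

deff ≈ 0.468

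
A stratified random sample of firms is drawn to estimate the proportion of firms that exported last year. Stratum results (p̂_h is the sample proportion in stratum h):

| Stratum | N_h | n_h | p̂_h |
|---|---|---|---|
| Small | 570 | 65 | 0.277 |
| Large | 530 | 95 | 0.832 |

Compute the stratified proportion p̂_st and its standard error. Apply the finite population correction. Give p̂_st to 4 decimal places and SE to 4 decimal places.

p̂_st ≈ 0.5444, SE ≈ 0.0321

N = 1100; stratum weights W_h = N_h/N.
p̂_st = Σ W_h p̂_h = (570·0.277 + 530·0.832)/1100 = 0.54441
V̂(p̂_st) = Σ W_h² (1 − n_h/N_h) p̂_h(1−p̂_h)/(n_h−1):
  stratum Small: (570/1100)²·(1 − 65/570)·0.277·0.723/64 = 0.000744422
  stratum Large: (530/1100)²·(1 − 95/530)·0.832·0.168/94 = 0.000283325
V̂(p̂_st) = 0.00102775; SE = √V̂ = 0.0320585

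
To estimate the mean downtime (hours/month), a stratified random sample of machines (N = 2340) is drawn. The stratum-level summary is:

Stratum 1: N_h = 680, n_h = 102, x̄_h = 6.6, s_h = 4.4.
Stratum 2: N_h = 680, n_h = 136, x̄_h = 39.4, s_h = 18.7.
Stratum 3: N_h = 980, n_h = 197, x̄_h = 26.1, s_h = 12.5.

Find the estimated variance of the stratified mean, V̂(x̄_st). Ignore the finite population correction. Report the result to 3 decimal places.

V̂(x̄_st) = Σ W_h² s_h²/n_h, with W_h = N_h/N and N = 2340:
  stratum 1: (680/2340)²·4.4²/102 = 0.0160284
  stratum 2: (680/2340)²·18.7²/136 = 0.217135
  stratum 3: (980/2340)²·12.5²/197 = 0.139115
V̂(x̄_st) = 0.372279

V̂(x̄_st) ≈ 0.372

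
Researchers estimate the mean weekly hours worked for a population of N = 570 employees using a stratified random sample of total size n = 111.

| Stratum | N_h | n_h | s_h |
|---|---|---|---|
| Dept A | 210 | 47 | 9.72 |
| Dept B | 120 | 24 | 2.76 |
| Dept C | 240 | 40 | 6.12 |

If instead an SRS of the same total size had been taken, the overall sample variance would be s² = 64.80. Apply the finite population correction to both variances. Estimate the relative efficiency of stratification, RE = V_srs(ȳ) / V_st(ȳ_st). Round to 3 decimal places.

RE ≈ 1.301

V̂(ȳ_st) = Σ W_h² (1 − n_h/N_h) s_h²/n_h, with W_h = N_h/N and N = 570:
  stratum Dept A: (210/570)²·(1 − 47/210)·9.72²/47 = 0.211783
  stratum Dept B: (120/570)²·(1 − 24/120)·2.76²/24 = 0.0112541
  stratum Dept C: (240/570)²·(1 − 40/240)·6.12²/40 = 0.138336
V_st = 0.361373
V_srs = (1 − 111/570)·64.80/111 = 0.4701
Relative efficiency = V_srs / V_st = 0.4701/0.361373 = 1.3009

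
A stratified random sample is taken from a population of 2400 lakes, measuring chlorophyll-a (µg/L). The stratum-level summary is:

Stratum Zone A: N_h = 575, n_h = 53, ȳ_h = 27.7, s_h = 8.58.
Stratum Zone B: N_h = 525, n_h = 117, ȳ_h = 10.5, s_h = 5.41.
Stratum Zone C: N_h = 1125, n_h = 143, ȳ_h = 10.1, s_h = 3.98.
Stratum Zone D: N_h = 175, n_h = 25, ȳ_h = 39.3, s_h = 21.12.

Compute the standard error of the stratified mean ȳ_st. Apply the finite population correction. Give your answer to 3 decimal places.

SE(ȳ_st) ≈ 0.429

V̂(ȳ_st) = Σ W_h² (1 − n_h/N_h) s_h²/n_h, with W_h = N_h/N and N = 2400:
  stratum Zone A: (575/2400)²·(1 − 53/575)·8.58²/53 = 0.0723793
  stratum Zone B: (525/2400)²·(1 − 117/525)·5.41²/117 = 0.00930263
  stratum Zone C: (1125/2400)²·(1 − 143/1125)·3.98²/143 = 0.0212457
  stratum Zone D: (175/2400)²·(1 − 25/175)·21.12²/25 = 0.081312
V̂(ȳ_st) = 0.18424
SE(ȳ_st) = √0.18424 = 0.429232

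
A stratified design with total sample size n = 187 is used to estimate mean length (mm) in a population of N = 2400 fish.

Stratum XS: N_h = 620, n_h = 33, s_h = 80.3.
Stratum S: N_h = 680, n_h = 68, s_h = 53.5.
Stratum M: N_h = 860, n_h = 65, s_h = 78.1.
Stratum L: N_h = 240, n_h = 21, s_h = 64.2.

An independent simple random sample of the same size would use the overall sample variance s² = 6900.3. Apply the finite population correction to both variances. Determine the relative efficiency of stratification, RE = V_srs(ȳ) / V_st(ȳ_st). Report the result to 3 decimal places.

V̂(ȳ_st) = Σ W_h² (1 − n_h/N_h) s_h²/n_h, with W_h = N_h/N and N = 2400:
  stratum XS: (620/2400)²·(1 − 33/620)·80.3²/33 = 12.3459
  stratum S: (680/2400)²·(1 − 68/680)·53.5²/68 = 3.04114
  stratum M: (860/2400)²·(1 − 65/860)·78.1²/65 = 11.1386
  stratum L: (240/2400)²·(1 − 21/240)·64.2²/21 = 1.79095
V_st = 28.3167
V_srs = (1 − 187/2400)·6900.3/187 = 34.0249
Relative efficiency = V_srs / V_st = 34.0249/28.3167 = 1.2016

RE ≈ 1.202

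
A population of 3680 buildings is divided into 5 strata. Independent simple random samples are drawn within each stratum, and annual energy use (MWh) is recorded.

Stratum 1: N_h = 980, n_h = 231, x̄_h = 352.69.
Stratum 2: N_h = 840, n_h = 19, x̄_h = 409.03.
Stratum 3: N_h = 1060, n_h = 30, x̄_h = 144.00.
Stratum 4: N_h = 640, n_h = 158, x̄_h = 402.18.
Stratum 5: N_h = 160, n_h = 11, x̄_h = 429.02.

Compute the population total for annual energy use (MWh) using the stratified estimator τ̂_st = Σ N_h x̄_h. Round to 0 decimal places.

τ̂_st ≈ 1167900

τ̂_st = Σ N_h x̄_h = 980·352.69 + 840·409.03 + 1060·144.00 + 640·402.18 + 160·429.02 = 1167900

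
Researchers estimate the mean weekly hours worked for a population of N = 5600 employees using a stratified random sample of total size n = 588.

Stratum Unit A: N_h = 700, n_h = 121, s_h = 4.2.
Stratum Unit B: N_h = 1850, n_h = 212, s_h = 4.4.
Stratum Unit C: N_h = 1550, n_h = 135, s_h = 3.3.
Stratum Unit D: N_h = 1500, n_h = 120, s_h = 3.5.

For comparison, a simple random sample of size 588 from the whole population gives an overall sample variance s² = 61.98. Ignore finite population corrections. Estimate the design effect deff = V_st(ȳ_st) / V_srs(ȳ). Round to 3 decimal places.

V̂(ȳ_st) = Σ W_h² s_h²/n_h, with W_h = N_h/N and N = 5600:
  stratum Unit A: (700/5600)²·4.2²/121 = 0.00227789
  stratum Unit B: (1850/5600)²·4.4²/212 = 0.00996637
  stratum Unit C: (1550/5600)²·3.3²/135 = 0.0061799
  stratum Unit D: (1500/5600)²·3.5²/120 = 0.00732422
V_st = 0.0257484
V_srs = s²/n = 61.98/588 = 0.105408
deff = V_st / V_srs = 0.0257484/0.105408 = 0.2443

deff ≈ 0.244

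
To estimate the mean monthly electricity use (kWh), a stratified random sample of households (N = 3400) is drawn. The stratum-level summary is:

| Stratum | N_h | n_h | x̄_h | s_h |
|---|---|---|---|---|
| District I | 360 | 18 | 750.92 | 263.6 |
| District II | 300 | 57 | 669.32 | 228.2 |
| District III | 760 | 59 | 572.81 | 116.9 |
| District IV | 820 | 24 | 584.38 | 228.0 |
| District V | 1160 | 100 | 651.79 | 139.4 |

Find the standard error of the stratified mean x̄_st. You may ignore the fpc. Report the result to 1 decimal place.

V̂(x̄_st) = Σ W_h² s_h²/n_h, with W_h = N_h/N and N = 3400:
  stratum District I: (360/3400)²·263.6²/18 = 43.2778
  stratum District II: (300/3400)²·228.2²/57 = 7.11281
  stratum District III: (760/3400)²·116.9²/59 = 11.573
  stratum District IV: (820/3400)²·228.0²/24 = 125.988
  stratum District V: (1160/3400)²·139.4²/100 = 22.6195
V̂(x̄_st) = 210.571
SE(x̄_st) = √210.571 = 14.5111

SE(x̄_st) ≈ 14.5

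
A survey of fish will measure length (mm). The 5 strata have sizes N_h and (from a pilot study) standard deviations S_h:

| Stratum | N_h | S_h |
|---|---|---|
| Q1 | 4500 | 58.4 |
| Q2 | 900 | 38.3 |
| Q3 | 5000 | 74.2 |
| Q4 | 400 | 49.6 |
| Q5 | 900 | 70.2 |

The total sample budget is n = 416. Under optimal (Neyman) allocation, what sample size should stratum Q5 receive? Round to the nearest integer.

Neyman allocation: n_h = n · N_h S_h / Σ N_i S_i, with n = 416.
  stratum Q1: N_h·S_h = 4500·58.4 = 262800.00
  stratum Q2: N_h·S_h = 900·38.3 = 34470.00
  stratum Q3: N_h·S_h = 5000·74.2 = 371000.00
  stratum Q4: N_h·S_h = 400·49.6 = 19840.00
  stratum Q5: N_h·S_h = 900·70.2 = 63180.00
Σ N_h S_h = 751290.00
n for stratum Q5 = 416·63180.00/751290.00 = 34.984 → 35

35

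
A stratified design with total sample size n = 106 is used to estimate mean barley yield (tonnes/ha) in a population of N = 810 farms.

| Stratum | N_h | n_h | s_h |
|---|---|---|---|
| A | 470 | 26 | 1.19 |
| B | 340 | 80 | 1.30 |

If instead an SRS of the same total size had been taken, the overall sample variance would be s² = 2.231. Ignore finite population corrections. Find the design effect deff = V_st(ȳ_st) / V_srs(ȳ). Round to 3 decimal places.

deff ≈ 1.048

V̂(ȳ_st) = Σ W_h² s_h²/n_h, with W_h = N_h/N and N = 810:
  stratum A: (470/810)²·1.19²/26 = 0.0183378
  stratum B: (340/810)²·1.30²/80 = 0.00372207
V_st = 0.0220598
V_srs = s²/n = 2.231/106 = 0.0210472
deff = V_st / V_srs = 0.0220598/0.0210472 = 1.0481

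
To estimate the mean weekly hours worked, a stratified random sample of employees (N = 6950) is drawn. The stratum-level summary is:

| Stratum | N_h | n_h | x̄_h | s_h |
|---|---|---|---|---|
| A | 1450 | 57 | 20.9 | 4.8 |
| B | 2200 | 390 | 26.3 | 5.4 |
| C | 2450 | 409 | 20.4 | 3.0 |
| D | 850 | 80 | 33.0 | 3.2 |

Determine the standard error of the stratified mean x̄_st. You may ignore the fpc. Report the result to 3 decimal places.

V̂(x̄_st) = Σ W_h² s_h²/n_h, with W_h = N_h/N and N = 6950:
  stratum A: (1450/6950)²·4.8²/57 = 0.0175944
  stratum B: (2200/6950)²·5.4²/390 = 0.00749202
  stratum C: (2450/6950)²·3.0²/409 = 0.00273452
  stratum D: (850/6950)²·3.2²/80 = 0.0019146
V̂(x̄_st) = 0.0297355
SE(x̄_st) = √0.0297355 = 0.17244

SE(x̄_st) ≈ 0.172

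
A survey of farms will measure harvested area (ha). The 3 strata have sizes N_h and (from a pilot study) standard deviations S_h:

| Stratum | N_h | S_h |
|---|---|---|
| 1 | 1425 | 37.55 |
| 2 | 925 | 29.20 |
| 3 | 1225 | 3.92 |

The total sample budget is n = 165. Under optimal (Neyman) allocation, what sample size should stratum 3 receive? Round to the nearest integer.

Neyman allocation: n_h = n · N_h S_h / Σ N_i S_i, with n = 165.
  stratum 1: N_h·S_h = 1425·37.55 = 53508.75
  stratum 2: N_h·S_h = 925·29.20 = 27010.00
  stratum 3: N_h·S_h = 1225·3.92 = 4802.00
Σ N_h S_h = 85320.75
n for stratum 3 = 165·4802.00/85320.75 = 9.286 → 9

9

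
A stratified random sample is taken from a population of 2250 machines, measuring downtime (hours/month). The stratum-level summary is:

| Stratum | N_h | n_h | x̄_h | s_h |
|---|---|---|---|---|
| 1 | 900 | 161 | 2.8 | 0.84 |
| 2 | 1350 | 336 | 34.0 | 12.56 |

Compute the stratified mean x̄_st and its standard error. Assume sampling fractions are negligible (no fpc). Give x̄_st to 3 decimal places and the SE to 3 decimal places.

x̄_st ≈ 21.520, SE ≈ 0.412

x̄_st = Σ W_h x̄_h = (900·2.8 + 1350·34.0)/2250 = 21.52000
V̂(x̄_st) = Σ W_h² s_h²/n_h, with W_h = N_h/N and N = 2250:
  stratum 1: (900/2250)²·0.84²/161 = 0.000701217
  stratum 2: (1350/2250)²·12.56²/336 = 0.169022
V̂(x̄_st) = 0.169723
SE(x̄_st) = √0.169723 = 0.411974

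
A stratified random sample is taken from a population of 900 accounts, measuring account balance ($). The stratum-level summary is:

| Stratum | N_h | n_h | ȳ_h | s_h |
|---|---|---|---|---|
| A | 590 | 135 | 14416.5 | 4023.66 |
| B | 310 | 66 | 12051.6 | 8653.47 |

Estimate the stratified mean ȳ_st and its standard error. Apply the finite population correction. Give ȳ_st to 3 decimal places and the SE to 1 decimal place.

ȳ_st ≈ 13601.923, SE ≈ 381.7

ȳ_st = Σ W_h ȳ_h = (590·14416.5 + 310·12051.6)/900 = 13601.92333
V̂(ȳ_st) = Σ W_h² (1 − n_h/N_h) s_h²/n_h, with W_h = N_h/N and N = 900:
  stratum A: (590/900)²·(1 − 135/590)·4023.66²/135 = 39745.4
  stratum B: (310/900)²·(1 − 66/310)·8653.47²/66 = 105951
V̂(ȳ_st) = 145696
SE(ȳ_st) = √145696 = 381.701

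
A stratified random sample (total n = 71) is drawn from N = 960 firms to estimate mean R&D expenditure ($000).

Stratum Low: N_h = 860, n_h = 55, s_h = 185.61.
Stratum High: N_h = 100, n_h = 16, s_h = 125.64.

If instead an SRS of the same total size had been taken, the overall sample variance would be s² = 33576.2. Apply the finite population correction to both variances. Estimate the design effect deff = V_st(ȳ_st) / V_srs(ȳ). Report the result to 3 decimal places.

deff ≈ 1.095

V̂(ȳ_st) = Σ W_h² (1 − n_h/N_h) s_h²/n_h, with W_h = N_h/N and N = 960:
  stratum Low: (860/960)²·(1 − 55/860)·185.61²/55 = 470.535
  stratum High: (100/960)²·(1 − 16/100)·125.64²/16 = 8.99234
V_st = 479.527
V_srs = (1 − 71/960)·33576.2/71 = 437.929
deff = V_st / V_srs = 479.527/437.929 = 1.0950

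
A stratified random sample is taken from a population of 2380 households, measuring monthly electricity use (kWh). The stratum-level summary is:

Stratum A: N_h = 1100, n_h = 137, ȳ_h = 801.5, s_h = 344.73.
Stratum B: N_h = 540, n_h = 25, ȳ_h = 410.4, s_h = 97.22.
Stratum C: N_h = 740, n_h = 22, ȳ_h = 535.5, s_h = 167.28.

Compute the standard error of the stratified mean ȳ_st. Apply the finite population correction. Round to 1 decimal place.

SE(ȳ_st) ≈ 17.3

V̂(ȳ_st) = Σ W_h² (1 − n_h/N_h) s_h²/n_h, with W_h = N_h/N and N = 2380:
  stratum A: (1100/2380)²·(1 − 137/1100)·344.73²/137 = 162.219
  stratum B: (540/2380)²·(1 − 25/540)·97.22²/25 = 18.5617
  stratum C: (740/2380)²·(1 − 22/740)·167.28²/22 = 119.307
V̂(ȳ_st) = 300.089
SE(ȳ_st) = √300.089 = 17.3231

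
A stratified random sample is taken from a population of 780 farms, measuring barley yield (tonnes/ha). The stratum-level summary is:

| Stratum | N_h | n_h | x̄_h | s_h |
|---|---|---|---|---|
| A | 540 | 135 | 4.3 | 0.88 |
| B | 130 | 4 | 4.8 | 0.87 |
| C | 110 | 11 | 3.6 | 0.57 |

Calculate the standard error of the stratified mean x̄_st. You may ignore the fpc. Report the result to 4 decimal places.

V̂(x̄_st) = Σ W_h² s_h²/n_h, with W_h = N_h/N and N = 780:
  stratum A: (540/780)²·0.88²/135 = 0.00274935
  stratum B: (130/780)²·0.87²/4 = 0.00525625
  stratum C: (110/780)²·0.57²/11 = 0.000587426
V̂(x̄_st) = 0.00859303
SE(x̄_st) = √0.00859303 = 0.0926986

SE(x̄_st) ≈ 0.0927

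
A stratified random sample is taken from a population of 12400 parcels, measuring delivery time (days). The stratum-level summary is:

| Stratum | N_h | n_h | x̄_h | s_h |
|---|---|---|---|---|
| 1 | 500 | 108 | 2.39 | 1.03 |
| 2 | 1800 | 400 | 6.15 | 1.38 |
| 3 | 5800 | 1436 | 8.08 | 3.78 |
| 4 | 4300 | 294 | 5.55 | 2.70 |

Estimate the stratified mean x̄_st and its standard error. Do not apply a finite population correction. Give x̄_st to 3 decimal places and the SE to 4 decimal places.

x̄_st ≈ 6.693, SE ≈ 0.0726

x̄_st = Σ W_h x̄_h = (500·2.39 + 1800·6.15 + 5800·8.08 + 4300·5.55)/12400 = 6.69306
V̂(x̄_st) = Σ W_h² s_h²/n_h, with W_h = N_h/N and N = 12400:
  stratum 1: (500/12400)²·1.03²/108 = 1.59716e-05
  stratum 2: (1800/12400)²·1.38²/400 = 0.000100323
  stratum 3: (5800/12400)²·3.78²/1436 = 0.00217692
  stratum 4: (4300/12400)²·2.70²/294 = 0.00298177
V̂(x̄_st) = 0.00527498
SE(x̄_st) = √0.00527498 = 0.072629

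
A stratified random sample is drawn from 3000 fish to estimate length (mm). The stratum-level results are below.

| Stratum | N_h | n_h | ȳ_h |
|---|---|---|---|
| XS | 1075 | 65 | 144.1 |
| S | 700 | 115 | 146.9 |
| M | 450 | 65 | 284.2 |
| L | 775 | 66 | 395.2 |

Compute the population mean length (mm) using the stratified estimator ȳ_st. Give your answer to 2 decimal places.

N = Σ N_h = 3000. Stratum weights W_h = N_h/N.
ȳ_st = (1075·144.1 + 700·146.9 + 450·284.2 + 775·395.2) / 3000 = 230.6358

ȳ_st ≈ 230.64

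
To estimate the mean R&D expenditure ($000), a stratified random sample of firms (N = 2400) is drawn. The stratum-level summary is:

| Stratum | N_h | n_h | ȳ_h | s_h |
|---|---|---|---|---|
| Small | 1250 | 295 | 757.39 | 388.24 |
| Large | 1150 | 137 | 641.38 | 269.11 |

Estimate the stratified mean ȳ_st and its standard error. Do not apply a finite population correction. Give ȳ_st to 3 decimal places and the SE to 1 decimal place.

ȳ_st ≈ 701.802, SE ≈ 16.1

ȳ_st = Σ W_h ȳ_h = (1250·757.39 + 1150·641.38)/2400 = 701.80187
V̂(ȳ_st) = Σ W_h² s_h²/n_h, with W_h = N_h/N and N = 2400:
  stratum Small: (1250/2400)²·388.24²/295 = 138.604
  stratum Large: (1150/2400)²·269.11²/137 = 121.37
V̂(ȳ_st) = 259.974
SE(ȳ_st) = √259.974 = 16.1237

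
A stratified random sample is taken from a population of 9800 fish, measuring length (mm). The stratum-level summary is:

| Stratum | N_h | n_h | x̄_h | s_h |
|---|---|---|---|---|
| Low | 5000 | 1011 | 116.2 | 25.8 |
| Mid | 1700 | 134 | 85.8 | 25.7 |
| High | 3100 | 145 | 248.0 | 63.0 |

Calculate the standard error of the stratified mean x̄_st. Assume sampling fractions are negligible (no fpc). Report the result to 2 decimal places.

V̂(x̄_st) = Σ W_h² s_h²/n_h, with W_h = N_h/N and N = 9800:
  stratum Low: (5000/9800)²·25.8²/1011 = 0.171386
  stratum Mid: (1700/9800)²·25.7²/134 = 0.148323
  stratum High: (3100/9800)²·63.0²/145 = 2.73895
V̂(x̄_st) = 3.05866
SE(x̄_st) = √3.05866 = 1.7489

SE(x̄_st) ≈ 1.75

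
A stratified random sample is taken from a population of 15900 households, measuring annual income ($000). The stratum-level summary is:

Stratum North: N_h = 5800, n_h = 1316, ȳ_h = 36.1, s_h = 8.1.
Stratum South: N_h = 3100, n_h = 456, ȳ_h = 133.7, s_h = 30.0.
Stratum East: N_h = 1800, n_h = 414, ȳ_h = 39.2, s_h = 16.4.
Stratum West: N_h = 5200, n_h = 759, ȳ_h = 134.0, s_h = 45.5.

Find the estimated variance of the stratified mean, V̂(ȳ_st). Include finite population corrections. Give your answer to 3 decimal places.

V̂(ȳ_st) = Σ W_h² (1 − n_h/N_h) s_h²/n_h, with W_h = N_h/N and N = 15900:
  stratum North: (5800/15900)²·(1 − 1316/5800)·8.1²/1316 = 0.00512877
  stratum South: (3100/15900)²·(1 − 456/3100)·30.0²/456 = 0.0639892
  stratum East: (1800/15900)²·(1 − 414/1800)·16.4²/414 = 0.00641105
  stratum West: (5200/15900)²·(1 − 759/5200)·45.5²/759 = 0.249156
V̂(ȳ_st) = 0.324685

V̂(ȳ_st) ≈ 0.325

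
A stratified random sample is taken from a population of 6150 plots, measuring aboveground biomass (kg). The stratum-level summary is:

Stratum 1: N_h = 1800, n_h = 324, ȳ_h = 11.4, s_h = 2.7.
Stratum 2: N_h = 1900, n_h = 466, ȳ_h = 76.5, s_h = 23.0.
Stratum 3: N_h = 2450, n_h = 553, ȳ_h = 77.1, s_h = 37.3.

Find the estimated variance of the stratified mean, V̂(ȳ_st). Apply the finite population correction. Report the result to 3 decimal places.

V̂(ȳ_st) ≈ 0.393

V̂(ȳ_st) = Σ W_h² (1 − n_h/N_h) s_h²/n_h, with W_h = N_h/N and N = 6150:
  stratum 1: (1800/6150)²·(1 − 324/1800)·2.7²/324 = 0.00158049
  stratum 2: (1900/6150)²·(1 − 466/1900)·23.0²/466 = 0.0817753
  stratum 3: (2450/6150)²·(1 − 553/2450)·37.3²/553 = 0.309155
V̂(ȳ_st) = 0.39251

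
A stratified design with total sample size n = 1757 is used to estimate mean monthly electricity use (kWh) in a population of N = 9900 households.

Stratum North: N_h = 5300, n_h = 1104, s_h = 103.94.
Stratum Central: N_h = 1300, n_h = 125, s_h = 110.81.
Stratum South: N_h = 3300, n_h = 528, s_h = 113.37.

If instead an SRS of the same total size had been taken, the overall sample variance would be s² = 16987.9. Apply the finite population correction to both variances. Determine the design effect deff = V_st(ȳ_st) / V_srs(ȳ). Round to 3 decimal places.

V̂(ȳ_st) = Σ W_h² (1 − n_h/N_h) s_h²/n_h, with W_h = N_h/N and N = 9900:
  stratum North: (5300/9900)²·(1 − 1104/5300)·103.94²/1104 = 2.22043
  stratum Central: (1300/9900)²·(1 − 125/1300)·110.81²/125 = 1.53094
  stratum South: (3300/9900)²·(1 − 528/3300)·113.37²/528 = 2.27195
V_st = 6.02333
V_srs = (1 − 1757/9900)·16987.9/1757 = 7.95275
deff = V_st / V_srs = 6.02333/7.95275 = 0.7574

deff ≈ 0.757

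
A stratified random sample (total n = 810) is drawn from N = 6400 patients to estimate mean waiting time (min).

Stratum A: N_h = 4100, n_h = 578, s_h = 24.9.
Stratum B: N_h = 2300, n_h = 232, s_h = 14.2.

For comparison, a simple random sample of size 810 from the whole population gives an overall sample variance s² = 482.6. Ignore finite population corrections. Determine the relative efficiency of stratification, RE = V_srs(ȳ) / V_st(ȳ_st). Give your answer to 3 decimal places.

RE ≈ 1.078

V̂(ȳ_st) = Σ W_h² s_h²/n_h, with W_h = N_h/N and N = 6400:
  stratum A: (4100/6400)²·24.9²/578 = 0.440229
  stratum B: (2300/6400)²·14.2²/232 = 0.11225
V_st = 0.552478
V_srs = s²/n = 482.6/810 = 0.595802
Relative efficiency = V_srs / V_st = 0.595802/0.552478 = 1.0784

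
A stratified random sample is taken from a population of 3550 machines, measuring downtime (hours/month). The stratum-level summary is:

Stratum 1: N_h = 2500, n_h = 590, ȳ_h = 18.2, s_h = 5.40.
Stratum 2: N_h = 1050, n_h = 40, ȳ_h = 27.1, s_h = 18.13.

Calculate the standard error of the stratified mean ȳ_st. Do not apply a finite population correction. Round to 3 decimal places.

V̂(ȳ_st) = Σ W_h² s_h²/n_h, with W_h = N_h/N and N = 3550:
  stratum 1: (2500/3550)²·5.40²/590 = 0.0245109
  stratum 2: (1050/3550)²·18.13²/40 = 0.718882
V̂(ȳ_st) = 0.743393
SE(ȳ_st) = √0.743393 = 0.862202

SE(ȳ_st) ≈ 0.862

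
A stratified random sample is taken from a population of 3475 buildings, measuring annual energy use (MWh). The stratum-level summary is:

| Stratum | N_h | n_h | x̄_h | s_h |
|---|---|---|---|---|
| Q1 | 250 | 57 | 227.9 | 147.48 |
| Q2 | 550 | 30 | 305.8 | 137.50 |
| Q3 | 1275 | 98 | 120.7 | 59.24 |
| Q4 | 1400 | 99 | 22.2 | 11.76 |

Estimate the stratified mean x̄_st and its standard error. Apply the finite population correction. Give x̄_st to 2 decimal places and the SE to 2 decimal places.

x̄_st ≈ 118.03, SE ≈ 4.59

x̄_st = Σ W_h x̄_h = (250·227.9 + 550·305.8 + 1275·120.7 + 1400·22.2)/3475 = 118.02518
V̂(x̄_st) = Σ W_h² (1 − n_h/N_h) s_h²/n_h, with W_h = N_h/N and N = 3475:
  stratum Q1: (250/3475)²·(1 − 57/250)·147.48²/57 = 1.52468
  stratum Q2: (550/3475)²·(1 − 30/550)·137.50²/30 = 14.9259
  stratum Q3: (1275/3475)²·(1 − 98/1275)·59.24²/98 = 4.45022
  stratum Q4: (1400/3475)²·(1 − 99/1400)·11.76²/99 = 0.210705
V̂(x̄_st) = 21.1115
SE(x̄_st) = √21.1115 = 4.59473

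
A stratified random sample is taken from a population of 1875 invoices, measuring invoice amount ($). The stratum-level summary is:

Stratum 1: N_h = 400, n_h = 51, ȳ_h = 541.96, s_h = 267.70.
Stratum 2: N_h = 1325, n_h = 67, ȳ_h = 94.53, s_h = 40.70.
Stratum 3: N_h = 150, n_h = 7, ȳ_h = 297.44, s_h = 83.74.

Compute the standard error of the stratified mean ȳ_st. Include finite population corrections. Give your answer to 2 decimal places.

SE(ȳ_st) ≈ 8.58

V̂(ȳ_st) = Σ W_h² (1 − n_h/N_h) s_h²/n_h, with W_h = N_h/N and N = 1875:
  stratum 1: (400/1875)²·(1 − 51/400)·267.70²/51 = 55.7968
  stratum 2: (1325/1875)²·(1 − 67/1325)·40.70²/67 = 11.7222
  stratum 3: (150/1875)²·(1 − 7/150)·83.74²/7 = 6.11213
V̂(ȳ_st) = 73.6311
SE(ȳ_st) = √73.6311 = 8.58086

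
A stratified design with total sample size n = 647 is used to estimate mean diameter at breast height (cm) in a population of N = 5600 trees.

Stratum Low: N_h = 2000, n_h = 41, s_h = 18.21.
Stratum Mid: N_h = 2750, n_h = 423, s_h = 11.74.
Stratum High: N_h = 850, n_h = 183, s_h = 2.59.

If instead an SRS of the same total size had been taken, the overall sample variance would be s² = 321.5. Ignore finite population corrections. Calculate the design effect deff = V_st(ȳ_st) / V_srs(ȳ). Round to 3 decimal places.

deff ≈ 2.236

V̂(ȳ_st) = Σ W_h² s_h²/n_h, with W_h = N_h/N and N = 5600:
  stratum Low: (2000/5600)²·18.21²/41 = 1.03162
  stratum Mid: (2750/5600)²·11.74²/423 = 0.0785751
  stratum High: (850/5600)²·2.59²/183 = 0.000844521
V_st = 1.11104
V_srs = s²/n = 321.5/647 = 0.496909
deff = V_st / V_srs = 1.11104/0.496909 = 2.2359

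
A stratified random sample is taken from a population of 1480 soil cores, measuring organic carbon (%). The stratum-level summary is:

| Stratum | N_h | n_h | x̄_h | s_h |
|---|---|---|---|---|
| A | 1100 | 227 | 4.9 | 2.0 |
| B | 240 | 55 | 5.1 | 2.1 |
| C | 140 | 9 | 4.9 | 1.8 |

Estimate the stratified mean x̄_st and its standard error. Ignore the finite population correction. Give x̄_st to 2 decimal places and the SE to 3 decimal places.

x̄_st = Σ W_h x̄_h = (1100·4.9 + 240·5.1 + 140·4.9)/1480 = 4.93243
V̂(x̄_st) = Σ W_h² s_h²/n_h, with W_h = N_h/N and N = 1480:
  stratum A: (1100/1480)²·2.0²/227 = 0.00973411
  stratum B: (240/1480)²·2.1²/55 = 0.00210851
  stratum C: (140/1480)²·1.8²/9 = 0.00322133
V̂(x̄_st) = 0.0150639
SE(x̄_st) = √0.0150639 = 0.122735

x̄_st ≈ 4.93, SE ≈ 0.123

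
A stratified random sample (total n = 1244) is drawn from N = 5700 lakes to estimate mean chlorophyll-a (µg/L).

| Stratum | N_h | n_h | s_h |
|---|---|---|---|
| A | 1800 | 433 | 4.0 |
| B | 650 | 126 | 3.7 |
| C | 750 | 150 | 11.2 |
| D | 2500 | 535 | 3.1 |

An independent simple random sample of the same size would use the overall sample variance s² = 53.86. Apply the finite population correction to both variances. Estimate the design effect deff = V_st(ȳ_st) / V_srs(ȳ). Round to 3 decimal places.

deff ≈ 0.539

V̂(ȳ_st) = Σ W_h² (1 − n_h/N_h) s_h²/n_h, with W_h = N_h/N and N = 5700:
  stratum A: (1800/5700)²·(1 − 433/1800)·4.0²/433 = 0.00279849
  stratum B: (650/5700)²·(1 − 126/650)·3.7²/126 = 0.00113901
  stratum C: (750/5700)²·(1 − 150/750)·11.2²/150 = 0.0115826
  stratum D: (2500/5700)²·(1 − 535/2500)·3.1²/535 = 0.00271595
V_st = 0.0182361
V_srs = (1 − 1244/5700)·53.86/1244 = 0.0338467
deff = V_st / V_srs = 0.0182361/0.0338467 = 0.5388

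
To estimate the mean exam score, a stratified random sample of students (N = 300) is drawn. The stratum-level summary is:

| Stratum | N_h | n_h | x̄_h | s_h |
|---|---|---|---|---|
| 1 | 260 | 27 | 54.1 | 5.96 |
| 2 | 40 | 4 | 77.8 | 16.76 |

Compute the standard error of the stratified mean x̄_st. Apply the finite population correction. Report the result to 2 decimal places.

V̂(x̄_st) = Σ W_h² (1 − n_h/N_h) s_h²/n_h, with W_h = N_h/N and N = 300:
  stratum 1: (260/300)²·(1 − 27/260)·5.96²/27 = 0.885555
  stratum 2: (40/300)²·(1 − 4/40)·16.76²/4 = 1.12359
V̂(x̄_st) = 2.00915
SE(x̄_st) = √2.00915 = 1.41744

SE(x̄_st) ≈ 1.42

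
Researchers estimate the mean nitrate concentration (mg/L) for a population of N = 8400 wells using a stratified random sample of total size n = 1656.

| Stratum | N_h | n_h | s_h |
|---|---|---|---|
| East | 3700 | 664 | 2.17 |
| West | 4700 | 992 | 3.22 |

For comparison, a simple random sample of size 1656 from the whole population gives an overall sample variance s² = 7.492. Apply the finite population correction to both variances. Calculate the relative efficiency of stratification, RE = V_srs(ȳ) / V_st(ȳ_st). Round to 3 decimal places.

RE ≈ 0.979

V̂(ȳ_st) = Σ W_h² (1 − n_h/N_h) s_h²/n_h, with W_h = N_h/N and N = 8400:
  stratum East: (3700/8400)²·(1 − 664/3700)·2.17²/664 = 0.00112901
  stratum West: (4700/8400)²·(1 − 992/4700)·3.22²/992 = 0.00258154
V_st = 0.00371055
V_srs = (1 − 1656/8400)·7.492/1656 = 0.00363225
Relative efficiency = V_srs / V_st = 0.00363225/0.00371055 = 0.9789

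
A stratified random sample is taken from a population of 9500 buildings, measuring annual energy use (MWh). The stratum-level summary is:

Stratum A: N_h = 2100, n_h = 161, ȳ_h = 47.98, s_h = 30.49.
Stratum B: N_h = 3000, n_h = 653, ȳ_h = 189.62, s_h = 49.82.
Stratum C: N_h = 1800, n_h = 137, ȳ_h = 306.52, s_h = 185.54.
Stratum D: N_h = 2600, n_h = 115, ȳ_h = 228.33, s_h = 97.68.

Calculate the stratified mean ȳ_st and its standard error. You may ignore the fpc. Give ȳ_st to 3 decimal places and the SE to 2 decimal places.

ȳ_st = Σ W_h ȳ_h = (2100·47.98 + 3000·189.62 + 1800·306.52 + 2600·228.33)/9500 = 191.05389
V̂(ȳ_st) = Σ W_h² s_h²/n_h, with W_h = N_h/N and N = 9500:
  stratum A: (2100/9500)²·30.49²/161 = 0.28215
  stratum B: (3000/9500)²·49.82²/653 = 0.379044
  stratum C: (1800/9500)²·185.54²/137 = 9.02095
  stratum D: (2600/9500)²·97.68²/115 = 6.2146
V̂(ȳ_st) = 15.8967
SE(ȳ_st) = √15.8967 = 3.98707

ȳ_st ≈ 191.054, SE ≈ 3.99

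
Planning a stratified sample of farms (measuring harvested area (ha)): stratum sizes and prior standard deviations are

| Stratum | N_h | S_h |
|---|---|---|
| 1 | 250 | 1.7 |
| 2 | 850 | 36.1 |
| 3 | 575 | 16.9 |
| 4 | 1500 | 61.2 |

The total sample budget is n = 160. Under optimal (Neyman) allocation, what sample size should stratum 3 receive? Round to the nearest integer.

Neyman allocation: n_h = n · N_h S_h / Σ N_i S_i, with n = 160.
  stratum 1: N_h·S_h = 250·1.7 = 425.00
  stratum 2: N_h·S_h = 850·36.1 = 30685.00
  stratum 3: N_h·S_h = 575·16.9 = 9717.50
  stratum 4: N_h·S_h = 1500·61.2 = 91800.00
Σ N_h S_h = 132627.50
n for stratum 3 = 160·9717.50/132627.50 = 11.723 → 12

12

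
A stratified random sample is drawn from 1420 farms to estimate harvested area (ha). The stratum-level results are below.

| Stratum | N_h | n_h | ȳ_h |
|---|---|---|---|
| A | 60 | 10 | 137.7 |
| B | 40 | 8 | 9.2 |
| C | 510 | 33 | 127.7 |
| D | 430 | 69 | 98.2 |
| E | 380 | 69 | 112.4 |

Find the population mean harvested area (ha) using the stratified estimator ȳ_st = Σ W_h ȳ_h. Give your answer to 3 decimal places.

ȳ_st ≈ 111.757

N = Σ N_h = 1420. Stratum weights W_h = N_h/N.
ȳ_st = (60·137.7 + 40·9.2 + 510·127.7 + 430·98.2 + 380·112.4) / 1420 = 111.75704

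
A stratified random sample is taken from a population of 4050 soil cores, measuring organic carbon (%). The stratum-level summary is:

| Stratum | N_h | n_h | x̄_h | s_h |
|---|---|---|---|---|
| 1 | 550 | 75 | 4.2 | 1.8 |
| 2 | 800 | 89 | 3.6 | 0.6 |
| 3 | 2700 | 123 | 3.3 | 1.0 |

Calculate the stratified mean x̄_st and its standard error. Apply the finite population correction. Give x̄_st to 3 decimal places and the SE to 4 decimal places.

x̄_st = Σ W_h x̄_h = (550·4.2 + 800·3.6 + 2700·3.3)/4050 = 3.48148
V̂(x̄_st) = Σ W_h² (1 − n_h/N_h) s_h²/n_h, with W_h = N_h/N and N = 4050:
  stratum 1: (550/4050)²·(1 − 75/550)·1.8²/75 = 0.000688066
  stratum 2: (800/4050)²·(1 − 89/800)·0.6²/89 = 0.000140269
  stratum 3: (2700/4050)²·(1 − 123/2700)·1.0²/123 = 0.00344876
V̂(x̄_st) = 0.0042771
SE(x̄_st) = √0.0042771 = 0.0653995

x̄_st ≈ 3.481, SE ≈ 0.0654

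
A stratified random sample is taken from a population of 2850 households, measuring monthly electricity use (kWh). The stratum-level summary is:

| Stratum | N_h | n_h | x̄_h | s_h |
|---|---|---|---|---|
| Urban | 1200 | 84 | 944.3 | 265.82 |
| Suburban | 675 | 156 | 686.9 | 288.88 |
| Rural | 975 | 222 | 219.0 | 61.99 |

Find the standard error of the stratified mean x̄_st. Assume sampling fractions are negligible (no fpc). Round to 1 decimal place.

SE(x̄_st) ≈ 13.5

V̂(x̄_st) = Σ W_h² s_h²/n_h, with W_h = N_h/N and N = 2850:
  stratum Urban: (1200/2850)²·265.82²/84 = 149.131
  stratum Suburban: (675/2850)²·288.88²/156 = 30.0074
  stratum Rural: (975/2850)²·61.99²/222 = 2.02586
V̂(x̄_st) = 181.165
SE(x̄_st) = √181.165 = 13.4597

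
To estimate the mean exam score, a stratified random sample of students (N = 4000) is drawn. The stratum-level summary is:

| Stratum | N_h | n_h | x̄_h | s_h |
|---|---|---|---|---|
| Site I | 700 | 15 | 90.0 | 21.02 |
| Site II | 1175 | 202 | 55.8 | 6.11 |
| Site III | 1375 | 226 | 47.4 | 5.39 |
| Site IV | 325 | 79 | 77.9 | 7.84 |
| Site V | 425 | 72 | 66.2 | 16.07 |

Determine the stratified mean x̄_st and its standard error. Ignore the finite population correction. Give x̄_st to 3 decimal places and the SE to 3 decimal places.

x̄_st ≈ 61.798, SE ≈ 0.989

x̄_st = Σ W_h x̄_h = (700·90.0 + 1175·55.8 + 1375·47.4 + 325·77.9 + 425·66.2)/4000 = 61.79812
V̂(x̄_st) = Σ W_h² s_h²/n_h, with W_h = N_h/N and N = 4000:
  stratum Site I: (700/4000)²·21.02²/15 = 0.902091
  stratum Site II: (1175/4000)²·6.11²/202 = 0.0159473
  stratum Site III: (1375/4000)²·5.39²/226 = 0.0151899
  stratum Site IV: (325/4000)²·7.84²/79 = 0.00513632
  stratum Site V: (425/4000)²·16.07²/72 = 0.0404909
V̂(x̄_st) = 0.978855
SE(x̄_st) = √0.978855 = 0.989371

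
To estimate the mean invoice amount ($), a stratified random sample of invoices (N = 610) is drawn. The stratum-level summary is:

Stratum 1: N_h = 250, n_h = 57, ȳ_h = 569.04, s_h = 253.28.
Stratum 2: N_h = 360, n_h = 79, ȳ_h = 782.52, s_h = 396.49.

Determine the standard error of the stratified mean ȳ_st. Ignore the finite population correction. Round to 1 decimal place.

V̂(ȳ_st) = Σ W_h² s_h²/n_h, with W_h = N_h/N and N = 610:
  stratum 1: (250/610)²·253.28²/57 = 189.037
  stratum 2: (360/610)²·396.49²/79 = 693.079
V̂(ȳ_st) = 882.116
SE(ȳ_st) = √882.116 = 29.7004

SE(ȳ_st) ≈ 29.7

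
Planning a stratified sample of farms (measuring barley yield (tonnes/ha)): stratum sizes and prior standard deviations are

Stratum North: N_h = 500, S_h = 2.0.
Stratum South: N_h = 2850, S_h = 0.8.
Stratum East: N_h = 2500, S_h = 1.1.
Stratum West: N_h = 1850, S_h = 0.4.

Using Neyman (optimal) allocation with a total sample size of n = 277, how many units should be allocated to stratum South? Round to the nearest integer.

93

Neyman allocation: n_h = n · N_h S_h / Σ N_i S_i, with n = 277.
  stratum North: N_h·S_h = 500·2.0 = 1000.00
  stratum South: N_h·S_h = 2850·0.8 = 2280.00
  stratum East: N_h·S_h = 2500·1.1 = 2750.00
  stratum West: N_h·S_h = 1850·0.4 = 740.00
Σ N_h S_h = 6770.00
n for stratum South = 277·2280.00/6770.00 = 93.288 → 93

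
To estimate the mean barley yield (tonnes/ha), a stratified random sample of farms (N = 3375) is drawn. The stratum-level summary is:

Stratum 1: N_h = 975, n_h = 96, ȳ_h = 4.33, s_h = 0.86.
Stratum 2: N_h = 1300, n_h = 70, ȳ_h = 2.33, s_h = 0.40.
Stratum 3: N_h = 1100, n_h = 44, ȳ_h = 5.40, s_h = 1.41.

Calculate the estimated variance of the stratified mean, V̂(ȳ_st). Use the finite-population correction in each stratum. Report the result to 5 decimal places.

V̂(ȳ_st) = Σ W_h² (1 − n_h/N_h) s_h²/n_h, with W_h = N_h/N and N = 3375:
  stratum 1: (975/3375)²·(1 − 96/975)·0.86²/96 = 0.000579658
  stratum 2: (1300/3375)²·(1 − 70/1300)·0.40²/70 = 0.000320865
  stratum 3: (1100/3375)²·(1 − 44/1100)·1.41²/44 = 0.00460781
V̂(ȳ_st) = 0.00550833

V̂(ȳ_st) ≈ 0.00551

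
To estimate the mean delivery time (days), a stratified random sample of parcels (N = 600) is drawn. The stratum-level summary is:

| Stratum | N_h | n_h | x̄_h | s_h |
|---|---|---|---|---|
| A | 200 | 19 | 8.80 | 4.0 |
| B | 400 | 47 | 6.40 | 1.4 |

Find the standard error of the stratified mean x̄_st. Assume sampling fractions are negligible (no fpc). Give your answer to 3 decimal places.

SE(x̄_st) ≈ 0.335

V̂(x̄_st) = Σ W_h² s_h²/n_h, with W_h = N_h/N and N = 600:
  stratum A: (200/600)²·4.0²/19 = 0.0935673
  stratum B: (400/600)²·1.4²/47 = 0.0185343
V̂(x̄_st) = 0.112102
SE(x̄_st) = √0.112102 = 0.334816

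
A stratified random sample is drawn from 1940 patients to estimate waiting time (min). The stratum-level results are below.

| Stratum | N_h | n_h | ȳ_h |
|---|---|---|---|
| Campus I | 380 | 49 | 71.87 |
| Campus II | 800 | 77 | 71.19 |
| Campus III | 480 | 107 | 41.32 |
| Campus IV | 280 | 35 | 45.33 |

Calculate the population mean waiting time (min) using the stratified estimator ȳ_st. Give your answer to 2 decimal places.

N = Σ N_h = 1940. Stratum weights W_h = N_h/N.
ȳ_st = (380·71.87 + 800·71.19 + 480·41.32 + 280·45.33) / 1940 = 60.2003

ȳ_st ≈ 60.20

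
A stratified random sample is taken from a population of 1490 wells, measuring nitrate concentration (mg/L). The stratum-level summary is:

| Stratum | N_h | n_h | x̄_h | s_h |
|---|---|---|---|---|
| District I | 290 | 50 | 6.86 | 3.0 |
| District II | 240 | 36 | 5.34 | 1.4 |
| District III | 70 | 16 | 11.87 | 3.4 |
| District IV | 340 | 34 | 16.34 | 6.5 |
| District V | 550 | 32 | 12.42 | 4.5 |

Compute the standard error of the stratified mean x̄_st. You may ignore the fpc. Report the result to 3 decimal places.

V̂(x̄_st) = Σ W_h² s_h²/n_h, with W_h = N_h/N and N = 1490:
  stratum District I: (290/1490)²·3.0²/50 = 0.00681861
  stratum District II: (240/1490)²·1.4²/36 = 0.00141255
  stratum District III: (70/1490)²·3.4²/16 = 0.00159464
  stratum District IV: (340/1490)²·6.5²/34 = 0.0647043
  stratum District V: (550/1490)²·4.5²/32 = 0.0862239
V̂(x̄_st) = 0.160754
SE(x̄_st) = √0.160754 = 0.400941

SE(x̄_st) ≈ 0.401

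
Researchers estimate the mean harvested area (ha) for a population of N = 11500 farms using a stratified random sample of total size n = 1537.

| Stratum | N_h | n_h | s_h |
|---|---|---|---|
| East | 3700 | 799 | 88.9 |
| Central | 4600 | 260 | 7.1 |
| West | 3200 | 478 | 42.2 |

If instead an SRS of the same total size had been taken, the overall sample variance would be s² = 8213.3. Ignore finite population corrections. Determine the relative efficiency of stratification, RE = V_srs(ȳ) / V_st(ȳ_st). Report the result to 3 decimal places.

V̂(ȳ_st) = Σ W_h² s_h²/n_h, with W_h = N_h/N and N = 11500:
  stratum East: (3700/11500)²·88.9²/799 = 1.02392
  stratum Central: (4600/11500)²·7.1²/260 = 0.0310215
  stratum West: (3200/11500)²·42.2²/478 = 0.28847
V_st = 1.34341
V_srs = s²/n = 8213.3/1537 = 5.34372
Relative efficiency = V_srs / V_st = 5.34372/1.34341 = 3.9777

RE ≈ 3.978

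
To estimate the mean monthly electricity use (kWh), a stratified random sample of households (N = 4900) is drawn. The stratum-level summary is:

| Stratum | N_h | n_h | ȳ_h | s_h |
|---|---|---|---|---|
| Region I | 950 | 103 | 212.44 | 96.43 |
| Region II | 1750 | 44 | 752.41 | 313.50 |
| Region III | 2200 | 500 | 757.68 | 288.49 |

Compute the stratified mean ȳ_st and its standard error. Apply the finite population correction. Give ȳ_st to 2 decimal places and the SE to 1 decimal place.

ȳ_st ≈ 650.09, SE ≈ 17.5

ȳ_st = Σ W_h ȳ_h = (950·212.44 + 1750·752.41 + 2200·757.68)/4900 = 650.08806
V̂(ȳ_st) = Σ W_h² (1 − n_h/N_h) s_h²/n_h, with W_h = N_h/N and N = 4900:
  stratum Region I: (950/4900)²·(1 − 103/950)·96.43²/103 = 3.02553
  stratum Region II: (1750/4900)²·(1 − 44/1750)·313.50²/44 = 277.746
  stratum Region III: (2200/4900)²·(1 − 500/2200)·288.49²/500 = 25.9281
V̂(ȳ_st) = 306.699
SE(ȳ_st) = √306.699 = 17.5128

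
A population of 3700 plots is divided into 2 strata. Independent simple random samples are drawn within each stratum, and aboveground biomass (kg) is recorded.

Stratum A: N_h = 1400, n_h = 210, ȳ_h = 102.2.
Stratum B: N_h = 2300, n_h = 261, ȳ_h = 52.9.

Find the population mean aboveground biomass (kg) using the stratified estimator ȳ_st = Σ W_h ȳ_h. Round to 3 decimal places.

N = Σ N_h = 3700. Stratum weights W_h = N_h/N.
ȳ_st = (1400·102.2 + 2300·52.9) / 3700 = 71.55405

ȳ_st ≈ 71.554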